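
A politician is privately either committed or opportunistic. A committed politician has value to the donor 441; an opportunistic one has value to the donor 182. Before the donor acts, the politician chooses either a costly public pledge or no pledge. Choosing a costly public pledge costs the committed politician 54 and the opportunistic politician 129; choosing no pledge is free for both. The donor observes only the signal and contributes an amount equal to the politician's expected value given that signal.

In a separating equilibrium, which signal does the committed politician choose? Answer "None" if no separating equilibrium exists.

Try committed → pledge, opportunistic → no pledge:
  If types separate, pledge earns payment 441 and no pledge earns 182.
  Committed: pledge gives 441 − 54 = 387; no pledge gives 182 − 0 = 182. No deviation. ✓
  Opportunistic: no pledge gives 182 − 0 = 182; pledge gives 441 − 129 = 312. Would deviate. ✗
Try committed → no pledge, opportunistic → pledge:
  If types separate, no pledge earns payment 441 and pledge earns 182.
  Committed: no pledge gives 441 − 0 = 441; pledge gives 182 − 54 = 128. No deviation. ✓
  Opportunistic: pledge gives 182 − 129 = 53; no pledge gives 441 − 0 = 441. Would deviate. ✗
Neither assignment is incentive-compatible.

None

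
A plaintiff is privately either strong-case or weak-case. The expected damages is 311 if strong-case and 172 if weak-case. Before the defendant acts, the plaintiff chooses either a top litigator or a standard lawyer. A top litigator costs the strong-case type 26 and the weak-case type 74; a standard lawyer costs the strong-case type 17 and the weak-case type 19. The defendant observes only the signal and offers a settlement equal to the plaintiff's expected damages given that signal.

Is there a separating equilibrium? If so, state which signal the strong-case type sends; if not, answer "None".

None

Try strong-case → top litigator, weak-case → standard lawyer:
  If types separate, top litigator earns payment 311 and standard lawyer earns 172.
  Strong-case: top litigator gives 311 − 26 = 285; standard lawyer gives 172 − 17 = 155. No deviation. ✓
  Weak-case: standard lawyer gives 172 − 19 = 153; top litigator gives 311 − 74 = 237. Would deviate. ✗
Try strong-case → standard lawyer, weak-case → top litigator:
  If types separate, standard lawyer earns payment 311 and top litigator earns 172.
  Strong-case: standard lawyer gives 311 − 17 = 294; top litigator gives 172 − 26 = 146. No deviation. ✓
  Weak-case: top litigator gives 172 − 74 = 98; standard lawyer gives 311 − 19 = 292. Would deviate. ✗
Neither assignment is incentive-compatible.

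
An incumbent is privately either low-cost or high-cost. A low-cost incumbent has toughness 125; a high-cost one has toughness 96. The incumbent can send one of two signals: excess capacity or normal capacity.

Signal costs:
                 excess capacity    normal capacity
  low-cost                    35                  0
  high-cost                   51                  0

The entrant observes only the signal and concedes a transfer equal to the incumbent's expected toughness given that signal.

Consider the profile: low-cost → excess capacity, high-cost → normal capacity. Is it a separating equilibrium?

If types separate, excess capacity earns payment 125 and normal capacity earns 96.
Low-cost: excess capacity gives 125 − 35 = 90; normal capacity gives 96 − 0 = 96. Would deviate. ✗
High-cost: normal capacity gives 96 − 0 = 96; excess capacity gives 125 − 51 = 74. No deviation. ✓

No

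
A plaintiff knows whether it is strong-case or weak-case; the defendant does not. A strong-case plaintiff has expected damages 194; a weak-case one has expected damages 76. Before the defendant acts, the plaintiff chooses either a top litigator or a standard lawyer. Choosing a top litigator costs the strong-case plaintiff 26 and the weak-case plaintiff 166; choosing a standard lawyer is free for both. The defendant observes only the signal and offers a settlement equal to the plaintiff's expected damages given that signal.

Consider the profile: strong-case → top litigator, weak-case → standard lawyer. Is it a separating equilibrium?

Yes

If types separate, top litigator earns payment 194 and standard lawyer earns 76.
Strong-case: top litigator gives 194 − 26 = 168; standard lawyer gives 76 − 0 = 76. No deviation. ✓
Weak-case: standard lawyer gives 76 − 0 = 76; top litigator gives 194 − 166 = 28. No deviation. ✓
Neither type gains from mimicking the other.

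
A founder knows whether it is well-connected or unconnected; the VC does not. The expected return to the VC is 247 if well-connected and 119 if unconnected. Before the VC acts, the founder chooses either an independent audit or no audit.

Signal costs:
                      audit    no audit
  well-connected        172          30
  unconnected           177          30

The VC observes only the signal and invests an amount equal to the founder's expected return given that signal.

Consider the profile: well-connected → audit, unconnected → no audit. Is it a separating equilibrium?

No

If types separate, audit earns payment 247 and no audit earns 119.
Well-connected: audit gives 247 − 172 = 75; no audit gives 119 − 30 = 89. Would deviate. ✗
Unconnected: no audit gives 119 − 30 = 89; audit gives 247 − 177 = 70. No deviation. ✓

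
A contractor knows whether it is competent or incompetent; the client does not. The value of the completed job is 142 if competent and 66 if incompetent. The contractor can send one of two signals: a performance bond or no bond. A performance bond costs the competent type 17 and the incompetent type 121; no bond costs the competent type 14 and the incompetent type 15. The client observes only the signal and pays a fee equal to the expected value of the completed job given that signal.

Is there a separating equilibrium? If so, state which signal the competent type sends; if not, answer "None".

bond

Try competent → bond, incompetent → no bond:
  If types separate, bond earns payment 142 and no bond earns 66.
  Competent: bond gives 142 − 17 = 125; no bond gives 66 − 14 = 52. No deviation. ✓
  Incompetent: no bond gives 66 − 15 = 51; bond gives 142 − 121 = 21. No deviation. ✓
Both hold — the competent type sends bond.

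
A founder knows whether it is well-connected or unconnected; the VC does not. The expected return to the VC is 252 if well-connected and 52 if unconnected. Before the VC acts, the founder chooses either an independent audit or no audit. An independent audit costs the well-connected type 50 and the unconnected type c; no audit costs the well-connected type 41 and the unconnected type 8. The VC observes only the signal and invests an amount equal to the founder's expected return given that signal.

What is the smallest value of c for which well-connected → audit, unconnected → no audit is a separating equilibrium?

Under separation: audit → well-connected (pays 252); no audit → unconnected (pays 52).
Well-connected: 252 − 50 = 202 ≥ 52 − 41 = 11. Holds regardless of c. ✓
Unconnected: 52 − 8 ≥ 252 − c, so c ≥ 252 − 44 = 208.

208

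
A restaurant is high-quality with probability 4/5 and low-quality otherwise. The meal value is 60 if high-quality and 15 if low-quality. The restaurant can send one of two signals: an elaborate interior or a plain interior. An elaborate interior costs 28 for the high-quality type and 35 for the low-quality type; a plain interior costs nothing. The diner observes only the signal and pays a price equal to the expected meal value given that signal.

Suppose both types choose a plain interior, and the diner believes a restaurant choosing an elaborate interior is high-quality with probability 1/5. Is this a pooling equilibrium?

At the pooled signal (plain interior) the diner holds the prior 4/5 and pays 4/5·60 + 1/5·15 = 51. Off-path (elaborate interior) belief 1/5 gives 1/5·60 + 4/5·15 = 24.
High-quality: plain interior gives 51 − 0 = 51; elaborate interior gives 24 − 28 = -4. Stays. ✓
Low-quality: plain interior gives 51 − 0 = 51; elaborate interior gives 24 − 35 = -11. Stays. ✓

Yes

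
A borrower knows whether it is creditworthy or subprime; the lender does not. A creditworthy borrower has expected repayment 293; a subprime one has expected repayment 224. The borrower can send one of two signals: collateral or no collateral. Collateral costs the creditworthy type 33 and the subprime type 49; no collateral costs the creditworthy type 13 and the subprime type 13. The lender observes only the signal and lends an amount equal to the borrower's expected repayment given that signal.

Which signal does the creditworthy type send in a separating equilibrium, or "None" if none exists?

None

Try creditworthy → collateral, subprime → no collateral:
  If types separate, collateral earns payment 293 and no collateral earns 224.
  Creditworthy: collateral gives 293 − 33 = 260; no collateral gives 224 − 13 = 211. No deviation. ✓
  Subprime: no collateral gives 224 − 13 = 211; collateral gives 293 − 49 = 244. Would deviate. ✗
Try creditworthy → no collateral, subprime → collateral:
  If types separate, no collateral earns payment 293 and collateral earns 224.
  Creditworthy: no collateral gives 293 − 13 = 280; collateral gives 224 − 33 = 191. No deviation. ✓
  Subprime: collateral gives 224 − 49 = 175; no collateral gives 293 − 13 = 280. Would deviate. ✗
Neither assignment is incentive-compatible.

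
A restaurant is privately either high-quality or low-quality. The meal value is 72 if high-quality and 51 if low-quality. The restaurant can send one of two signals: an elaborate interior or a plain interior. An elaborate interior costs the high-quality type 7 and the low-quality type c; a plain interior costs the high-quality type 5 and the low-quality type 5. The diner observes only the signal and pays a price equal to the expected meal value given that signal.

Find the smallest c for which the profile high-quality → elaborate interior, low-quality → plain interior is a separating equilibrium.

Under separation: elaborate interior → high-quality (pays 72); plain interior → low-quality (pays 51).
High-quality: 72 − 7 = 65 ≥ 51 − 5 = 46. Holds regardless of c. ✓
Low-quality: 51 − 5 ≥ 72 − c, so c ≥ 72 − 46 = 26.

26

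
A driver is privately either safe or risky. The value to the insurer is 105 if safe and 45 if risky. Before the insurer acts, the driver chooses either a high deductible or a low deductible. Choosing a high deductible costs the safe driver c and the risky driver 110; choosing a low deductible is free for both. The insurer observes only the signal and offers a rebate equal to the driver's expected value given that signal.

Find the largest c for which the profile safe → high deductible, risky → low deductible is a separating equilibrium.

Under separation: high deductible → safe (pays 105); low deductible → risky (pays 45).
Risky: 45 − 0 = 45 ≥ 105 − 110 = -5. Holds regardless of c. ✓
Safe: 105 − c ≥ 45 − 0, so c ≤ 105 − 45 = 60.

60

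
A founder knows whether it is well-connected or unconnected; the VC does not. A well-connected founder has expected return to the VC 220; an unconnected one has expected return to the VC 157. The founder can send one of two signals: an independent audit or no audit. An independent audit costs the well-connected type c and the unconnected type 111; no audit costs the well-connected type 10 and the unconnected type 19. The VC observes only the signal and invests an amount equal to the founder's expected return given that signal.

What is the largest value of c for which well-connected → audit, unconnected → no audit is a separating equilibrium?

73

Under separation: audit → well-connected (pays 220); no audit → unconnected (pays 157).
Unconnected: 157 − 19 = 138 ≥ 220 − 111 = 109. Holds regardless of c. ✓
Well-connected: 220 − c ≥ 157 − 10, so c ≤ 220 − 147 = 73.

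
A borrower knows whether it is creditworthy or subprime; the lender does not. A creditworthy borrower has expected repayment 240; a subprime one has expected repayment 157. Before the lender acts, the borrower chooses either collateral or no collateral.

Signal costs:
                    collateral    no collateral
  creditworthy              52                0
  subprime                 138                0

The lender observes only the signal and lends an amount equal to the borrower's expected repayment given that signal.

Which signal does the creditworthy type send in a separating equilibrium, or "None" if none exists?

collateral

Try creditworthy → collateral, subprime → no collateral:
  If types separate, collateral earns payment 240 and no collateral earns 157.
  Creditworthy: collateral gives 240 − 52 = 188; no collateral gives 157 − 0 = 157. No deviation. ✓
  Subprime: no collateral gives 157 − 0 = 157; collateral gives 240 − 138 = 102. No deviation. ✓
Both hold — the creditworthy type sends collateral.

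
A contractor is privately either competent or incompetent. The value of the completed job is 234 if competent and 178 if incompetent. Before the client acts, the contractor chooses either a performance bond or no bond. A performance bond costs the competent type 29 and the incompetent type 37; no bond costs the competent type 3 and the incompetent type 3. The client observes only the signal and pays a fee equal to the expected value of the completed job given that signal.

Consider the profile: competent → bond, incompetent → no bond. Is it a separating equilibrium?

No

If types separate, bond earns payment 234 and no bond earns 178.
Competent: bond gives 234 − 29 = 205; no bond gives 178 − 3 = 175. No deviation. ✓
Incompetent: no bond gives 178 − 3 = 175; bond gives 234 − 37 = 197. Would deviate. ✗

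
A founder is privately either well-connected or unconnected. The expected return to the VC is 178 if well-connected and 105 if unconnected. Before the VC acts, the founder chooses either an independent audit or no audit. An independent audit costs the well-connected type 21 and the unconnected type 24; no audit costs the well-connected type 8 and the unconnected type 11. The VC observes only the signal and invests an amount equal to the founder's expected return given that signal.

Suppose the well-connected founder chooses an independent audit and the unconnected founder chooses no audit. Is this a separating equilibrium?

No

If types separate, audit earns payment 178 and no audit earns 105.
Well-connected: audit gives 178 − 21 = 157; no audit gives 105 − 8 = 97. No deviation. ✓
Unconnected: no audit gives 105 − 11 = 94; audit gives 178 − 24 = 154. Would deviate. ✗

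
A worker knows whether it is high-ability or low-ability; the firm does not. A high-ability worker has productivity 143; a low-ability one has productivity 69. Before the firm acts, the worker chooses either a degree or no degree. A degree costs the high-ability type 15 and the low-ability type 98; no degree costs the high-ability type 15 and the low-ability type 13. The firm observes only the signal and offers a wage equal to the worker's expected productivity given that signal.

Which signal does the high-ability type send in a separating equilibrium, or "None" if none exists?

degree

Try high-ability → degree, low-ability → no degree:
  Under separation the firm infers type exactly: degree → high-ability (pays 143), no degree → low-ability (pays 69).
  High-ability: degree gives 143 − 15 = 128; no degree gives 69 − 15 = 54. No deviation. ✓
  Low-ability: no degree gives 69 − 13 = 56; degree gives 143 − 98 = 45. No deviation. ✓
Both hold — the high-ability type sends degree.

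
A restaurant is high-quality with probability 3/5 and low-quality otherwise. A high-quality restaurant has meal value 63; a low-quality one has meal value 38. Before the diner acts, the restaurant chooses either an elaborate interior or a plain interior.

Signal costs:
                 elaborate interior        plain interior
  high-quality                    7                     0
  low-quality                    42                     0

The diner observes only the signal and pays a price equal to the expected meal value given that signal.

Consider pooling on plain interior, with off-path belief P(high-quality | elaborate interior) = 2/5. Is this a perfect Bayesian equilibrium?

Yes

On the equilibrium path (plain interior) the diner holds the prior 3/5 and pays 3/5·63 + 2/5·38 = 53. Off-path (elaborate interior) belief 2/5 gives 2/5·63 + 3/5·38 = 48.
High-quality: plain interior gives 53 − 0 = 53; elaborate interior gives 48 − 7 = 41. Stays. ✓
Low-quality: plain interior gives 53 − 0 = 53; elaborate interior gives 48 − 42 = 6. Stays. ✓
Beliefs are Bayes-consistent on-path and both types best-respond.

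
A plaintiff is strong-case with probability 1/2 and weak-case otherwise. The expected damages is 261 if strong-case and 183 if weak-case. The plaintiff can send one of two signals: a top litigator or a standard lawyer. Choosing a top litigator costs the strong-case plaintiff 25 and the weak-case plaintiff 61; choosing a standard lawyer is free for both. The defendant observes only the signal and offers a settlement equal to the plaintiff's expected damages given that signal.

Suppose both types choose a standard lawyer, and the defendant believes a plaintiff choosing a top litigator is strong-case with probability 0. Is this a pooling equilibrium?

Yes

At the pooled signal (standard lawyer) the defendant holds the prior 1/2 and pays 1/2·261 + 1/2·183 = 222. Off-path (top litigator) belief 0 gives 0·261 + 1·183 = 183.
Strong-case: standard lawyer gives 222 − 0 = 222; top litigator gives 183 − 25 = 158. Stays. ✓
Weak-case: standard lawyer gives 222 − 0 = 222; top litigator gives 183 − 61 = 122. Stays. ✓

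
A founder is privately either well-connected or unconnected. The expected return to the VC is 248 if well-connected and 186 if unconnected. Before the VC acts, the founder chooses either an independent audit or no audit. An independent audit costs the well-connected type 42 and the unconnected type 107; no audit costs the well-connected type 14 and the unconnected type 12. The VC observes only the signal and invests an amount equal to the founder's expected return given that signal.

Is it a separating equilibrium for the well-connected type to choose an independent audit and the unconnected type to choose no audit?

Yes

Under separation the VC infers type exactly: audit → well-connected (pays 248), no audit → unconnected (pays 186).
Well-connected: audit gives 248 − 42 = 206; no audit gives 186 − 14 = 172. No deviation. ✓
Unconnected: no audit gives 186 − 12 = 174; audit gives 248 − 107 = 141. No deviation. ✓
Both incentive constraints hold.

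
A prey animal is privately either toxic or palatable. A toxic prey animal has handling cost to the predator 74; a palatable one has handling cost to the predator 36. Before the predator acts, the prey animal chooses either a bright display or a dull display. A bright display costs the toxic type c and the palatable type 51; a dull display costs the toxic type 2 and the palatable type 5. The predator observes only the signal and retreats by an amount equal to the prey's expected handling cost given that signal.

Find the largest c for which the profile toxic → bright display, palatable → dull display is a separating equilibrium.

Under separation: bright display → toxic (pays 74); dull display → palatable (pays 36).
Palatable: 36 − 5 = 31 ≥ 74 − 51 = 23. Holds regardless of c. ✓
Toxic: 74 − c ≥ 36 − 2, so c ≤ 74 − 34 = 40.

40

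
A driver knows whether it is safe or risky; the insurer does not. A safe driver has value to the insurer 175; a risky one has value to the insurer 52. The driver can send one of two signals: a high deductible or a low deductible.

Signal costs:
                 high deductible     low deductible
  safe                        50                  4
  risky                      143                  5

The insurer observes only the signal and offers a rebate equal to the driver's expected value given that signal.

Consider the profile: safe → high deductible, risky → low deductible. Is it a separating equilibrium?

Under separation the insurer infers type exactly: high deductible → safe (pays 175), low deductible → risky (pays 52).
Safe: high deductible gives 175 − 50 = 125; low deductible gives 52 − 4 = 48. No deviation. ✓
Risky: low deductible gives 52 − 5 = 47; high deductible gives 175 − 143 = 32. No deviation. ✓
Neither type gains from mimicking the other.

Yes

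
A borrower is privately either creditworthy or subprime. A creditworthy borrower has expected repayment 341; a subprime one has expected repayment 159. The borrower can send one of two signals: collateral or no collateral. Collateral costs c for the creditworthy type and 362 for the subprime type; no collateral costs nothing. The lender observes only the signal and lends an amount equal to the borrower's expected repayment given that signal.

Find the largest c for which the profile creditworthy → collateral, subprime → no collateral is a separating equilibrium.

Under separation: collateral → creditworthy (pays 341); no collateral → subprime (pays 159).
Subprime: 159 − 0 = 159 ≥ 341 − 362 = -21. Holds regardless of c. ✓
Creditworthy: 341 − c ≥ 159 − 0, so c ≤ 341 − 159 = 182.

182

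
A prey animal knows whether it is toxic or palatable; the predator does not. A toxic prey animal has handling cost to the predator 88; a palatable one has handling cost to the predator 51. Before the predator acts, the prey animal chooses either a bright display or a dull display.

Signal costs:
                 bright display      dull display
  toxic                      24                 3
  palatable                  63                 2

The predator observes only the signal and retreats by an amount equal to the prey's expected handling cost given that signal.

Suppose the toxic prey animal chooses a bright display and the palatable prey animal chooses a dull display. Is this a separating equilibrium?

If types separate, bright display earns payment 88 and dull display earns 51.
Toxic: bright display gives 88 − 24 = 64; dull display gives 51 − 3 = 48. No deviation. ✓
Palatable: dull display gives 51 − 2 = 49; bright display gives 88 − 63 = 25. No deviation. ✓
Both incentive constraints hold.

Yes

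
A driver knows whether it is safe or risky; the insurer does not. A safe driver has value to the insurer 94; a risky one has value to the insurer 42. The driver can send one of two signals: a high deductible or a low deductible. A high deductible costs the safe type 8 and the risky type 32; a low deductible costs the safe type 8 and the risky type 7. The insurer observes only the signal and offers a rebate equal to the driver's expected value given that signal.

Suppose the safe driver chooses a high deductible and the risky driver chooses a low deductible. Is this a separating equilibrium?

If types separate, high deductible earns payment 94 and low deductible earns 42.
Safe: high deductible gives 94 − 8 = 86; low deductible gives 42 − 8 = 34. No deviation. ✓
Risky: low deductible gives 42 − 7 = 35; high deductible gives 94 − 32 = 62. Would deviate. ✗

No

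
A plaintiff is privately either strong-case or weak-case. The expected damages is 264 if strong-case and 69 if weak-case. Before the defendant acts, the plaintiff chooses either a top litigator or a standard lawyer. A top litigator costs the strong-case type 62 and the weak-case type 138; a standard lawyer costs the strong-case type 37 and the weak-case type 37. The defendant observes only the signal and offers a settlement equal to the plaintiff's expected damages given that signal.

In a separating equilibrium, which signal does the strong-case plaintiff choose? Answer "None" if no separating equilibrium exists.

Try strong-case → top litigator, weak-case → standard lawyer:
  If types separate, top litigator earns payment 264 and standard lawyer earns 69.
  Strong-case: top litigator gives 264 − 62 = 202; standard lawyer gives 69 − 37 = 32. No deviation. ✓
  Weak-case: standard lawyer gives 69 − 37 = 32; top litigator gives 264 − 138 = 126. Would deviate. ✗
Try strong-case → standard lawyer, weak-case → top litigator:
  If types separate, standard lawyer earns payment 264 and top litigator earns 69.
  Strong-case: standard lawyer gives 264 − 37 = 227; top litigator gives 69 − 62 = 7. No deviation. ✓
  Weak-case: top litigator gives 69 − 138 = -69; standard lawyer gives 264 − 37 = 227. Would deviate. ✗
Neither assignment is incentive-compatible.

None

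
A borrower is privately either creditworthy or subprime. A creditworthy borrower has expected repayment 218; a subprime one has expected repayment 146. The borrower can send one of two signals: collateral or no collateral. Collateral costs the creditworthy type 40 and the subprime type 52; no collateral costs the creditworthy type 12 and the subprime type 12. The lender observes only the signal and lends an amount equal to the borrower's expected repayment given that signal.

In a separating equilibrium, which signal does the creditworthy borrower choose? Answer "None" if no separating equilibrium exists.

Try creditworthy → collateral, subprime → no collateral:
  Under separation the lender infers type exactly: collateral → creditworthy (pays 218), no collateral → subprime (pays 146).
  Creditworthy: collateral gives 218 − 40 = 178; no collateral gives 146 − 12 = 134. No deviation. ✓
  Subprime: no collateral gives 146 − 12 = 134; collateral gives 218 − 52 = 166. Would deviate. ✗
Try creditworthy → no collateral, subprime → collateral:
  Under separation the lender infers type exactly: no collateral → creditworthy (pays 218), collateral → subprime (pays 146).
  Creditworthy: no collateral gives 218 − 12 = 206; collateral gives 146 − 40 = 106. No deviation. ✓
  Subprime: collateral gives 146 − 52 = 94; no collateral gives 218 − 12 = 206. Would deviate. ✗
Neither assignment is incentive-compatible.

None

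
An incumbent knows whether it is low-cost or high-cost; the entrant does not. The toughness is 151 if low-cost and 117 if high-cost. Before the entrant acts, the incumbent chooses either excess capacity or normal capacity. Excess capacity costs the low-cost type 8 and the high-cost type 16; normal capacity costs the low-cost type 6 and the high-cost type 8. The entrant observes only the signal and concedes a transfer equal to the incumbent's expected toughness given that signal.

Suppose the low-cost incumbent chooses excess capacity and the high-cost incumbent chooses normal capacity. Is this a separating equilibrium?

No

If types separate, excess capacity earns payment 151 and normal capacity earns 117.
Low-cost: excess capacity gives 151 − 8 = 143; normal capacity gives 117 − 6 = 111. No deviation. ✓
High-cost: normal capacity gives 117 − 8 = 109; excess capacity gives 151 − 16 = 135. Would deviate. ✗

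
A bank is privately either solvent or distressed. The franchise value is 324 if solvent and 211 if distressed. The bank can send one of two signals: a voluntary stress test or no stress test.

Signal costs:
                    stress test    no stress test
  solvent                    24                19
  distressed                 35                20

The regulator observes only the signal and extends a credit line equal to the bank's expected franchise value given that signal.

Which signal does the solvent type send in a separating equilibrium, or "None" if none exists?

None

Try solvent → stress test, distressed → no stress test:
  If types separate, stress test earns payment 324 and no stress test earns 211.
  Solvent: stress test gives 324 − 24 = 300; no stress test gives 211 − 19 = 192. No deviation. ✓
  Distressed: no stress test gives 211 − 20 = 191; stress test gives 324 − 35 = 289. Would deviate. ✗
Try solvent → no stress test, distressed → stress test:
  If types separate, no stress test earns payment 324 and stress test earns 211.
  Solvent: no stress test gives 324 − 19 = 305; stress test gives 211 − 24 = 187. No deviation. ✓
  Distressed: stress test gives 211 − 35 = 176; no stress test gives 324 − 20 = 304. Would deviate. ✗
Neither assignment is incentive-compatible.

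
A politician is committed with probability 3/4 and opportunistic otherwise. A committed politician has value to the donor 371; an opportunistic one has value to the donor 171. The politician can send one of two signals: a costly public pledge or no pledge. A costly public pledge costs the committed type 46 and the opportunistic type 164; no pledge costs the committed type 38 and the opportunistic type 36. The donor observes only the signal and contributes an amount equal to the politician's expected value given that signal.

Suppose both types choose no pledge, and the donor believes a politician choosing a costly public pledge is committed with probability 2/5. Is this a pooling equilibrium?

Yes

At the pooled signal (no pledge) the donor holds the prior 3/4 and pays 3/4·371 + 1/4·171 = 321. Off-path (pledge) belief 2/5 gives 2/5·371 + 3/5·171 = 251.
Committed: no pledge gives 321 − 38 = 283; pledge gives 251 − 46 = 205. Stays. ✓
Opportunistic: no pledge gives 321 − 36 = 285; pledge gives 251 − 164 = 87. Stays. ✓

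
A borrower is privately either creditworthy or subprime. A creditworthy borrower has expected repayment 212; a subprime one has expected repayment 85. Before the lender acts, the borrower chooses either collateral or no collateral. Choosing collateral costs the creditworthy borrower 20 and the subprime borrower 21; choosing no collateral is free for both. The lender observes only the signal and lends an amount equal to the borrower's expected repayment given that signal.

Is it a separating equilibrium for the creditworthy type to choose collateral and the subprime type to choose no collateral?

If types separate, collateral earns payment 212 and no collateral earns 85.
Creditworthy: collateral gives 212 − 20 = 192; no collateral gives 85 − 0 = 85. No deviation. ✓
Subprime: no collateral gives 85 − 0 = 85; collateral gives 212 − 21 = 191. Would deviate. ✗

No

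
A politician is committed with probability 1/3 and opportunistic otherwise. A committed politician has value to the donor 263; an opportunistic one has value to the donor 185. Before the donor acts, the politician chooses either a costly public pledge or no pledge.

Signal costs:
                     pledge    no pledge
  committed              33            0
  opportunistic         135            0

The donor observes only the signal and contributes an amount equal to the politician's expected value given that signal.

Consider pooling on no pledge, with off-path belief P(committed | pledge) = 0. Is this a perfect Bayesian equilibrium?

At the pooled signal (no pledge) the donor holds the prior 1/3 and pays 1/3·263 + 2/3·185 = 211. Off-path (pledge) belief 0 gives 0·263 + 1·185 = 185.
Committed: no pledge gives 211 − 0 = 211; pledge gives 185 − 33 = 152. Stays. ✓
Opportunistic: no pledge gives 211 − 0 = 211; pledge gives 185 − 135 = 50. Stays. ✓

Yes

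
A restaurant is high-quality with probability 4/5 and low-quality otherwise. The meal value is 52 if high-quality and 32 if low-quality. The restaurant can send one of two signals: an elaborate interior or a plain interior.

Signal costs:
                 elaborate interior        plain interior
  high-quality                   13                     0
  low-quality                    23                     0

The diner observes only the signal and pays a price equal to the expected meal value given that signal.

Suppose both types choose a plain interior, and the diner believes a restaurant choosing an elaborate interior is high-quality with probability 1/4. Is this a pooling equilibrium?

On the equilibrium path (plain interior) the diner holds the prior 4/5 and pays 4/5·52 + 1/5·32 = 48. Off-path (elaborate interior) belief 1/4 gives 1/4·52 + 3/4·32 = 37.
High-quality: plain interior gives 48 − 0 = 48; elaborate interior gives 37 − 13 = 24. Stays. ✓
Low-quality: plain interior gives 48 − 0 = 48; elaborate interior gives 37 − 23 = 14. Stays. ✓
Beliefs are Bayes-consistent on-path and both types best-respond.

Yes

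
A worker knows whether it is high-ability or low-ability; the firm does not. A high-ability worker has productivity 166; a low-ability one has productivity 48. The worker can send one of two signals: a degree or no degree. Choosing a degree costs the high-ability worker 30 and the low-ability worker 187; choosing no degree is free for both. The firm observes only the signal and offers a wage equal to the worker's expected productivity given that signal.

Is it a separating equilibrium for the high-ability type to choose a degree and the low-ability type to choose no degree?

Under separation the firm infers type exactly: degree → high-ability (pays 166), no degree → low-ability (pays 48).
High-ability: degree gives 166 − 30 = 136; no degree gives 48 − 0 = 48. No deviation. ✓
Low-ability: no degree gives 48 − 0 = 48; degree gives 166 − 187 = -21. No deviation. ✓
Neither type gains from mimicking the other.

Yes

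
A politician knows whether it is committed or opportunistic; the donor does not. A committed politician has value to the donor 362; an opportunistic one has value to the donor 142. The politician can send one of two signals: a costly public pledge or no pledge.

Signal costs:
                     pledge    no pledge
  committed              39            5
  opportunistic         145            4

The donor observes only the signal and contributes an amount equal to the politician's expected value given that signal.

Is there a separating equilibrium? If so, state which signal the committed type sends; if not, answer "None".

Try committed → pledge, opportunistic → no pledge:
  Under separation the donor infers type exactly: pledge → committed (pays 362), no pledge → opportunistic (pays 142).
  Committed: pledge gives 362 − 39 = 323; no pledge gives 142 − 5 = 137. No deviation. ✓
  Opportunistic: no pledge gives 142 − 4 = 138; pledge gives 362 − 145 = 217. Would deviate. ✗
Try committed → no pledge, opportunistic → pledge:
  Under separation the donor infers type exactly: no pledge → committed (pays 362), pledge → opportunistic (pays 142).
  Committed: no pledge gives 362 − 5 = 357; pledge gives 142 − 39 = 103. No deviation. ✓
  Opportunistic: pledge gives 142 − 145 = -3; no pledge gives 362 − 4 = 358. Would deviate. ✗
Neither assignment is incentive-compatible.

None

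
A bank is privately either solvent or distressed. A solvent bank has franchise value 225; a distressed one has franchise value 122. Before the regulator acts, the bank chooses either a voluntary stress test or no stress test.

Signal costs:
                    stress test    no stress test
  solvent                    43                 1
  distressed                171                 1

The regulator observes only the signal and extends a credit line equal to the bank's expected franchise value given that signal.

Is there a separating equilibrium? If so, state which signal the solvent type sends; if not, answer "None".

Try solvent → stress test, distressed → no stress test:
  Under separation the regulator infers type exactly: stress test → solvent (pays 225), no stress test → distressed (pays 122).
  Solvent: stress test gives 225 − 43 = 182; no stress test gives 122 − 1 = 121. No deviation. ✓
  Distressed: no stress test gives 122 − 1 = 121; stress test gives 225 − 171 = 54. No deviation. ✓
Both hold — the solvent type sends stress test.

stress test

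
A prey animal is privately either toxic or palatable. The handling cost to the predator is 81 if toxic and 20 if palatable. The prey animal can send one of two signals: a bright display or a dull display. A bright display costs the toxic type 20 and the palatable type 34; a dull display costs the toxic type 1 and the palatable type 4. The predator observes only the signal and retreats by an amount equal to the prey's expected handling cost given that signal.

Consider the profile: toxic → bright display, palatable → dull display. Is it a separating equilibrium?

No

Under separation the predator infers type exactly: bright display → toxic (pays 81), dull display → palatable (pays 20).
Toxic: bright display gives 81 − 20 = 61; dull display gives 20 − 1 = 19. No deviation. ✓
Palatable: dull display gives 20 − 4 = 16; bright display gives 81 − 34 = 47. Would deviate. ✗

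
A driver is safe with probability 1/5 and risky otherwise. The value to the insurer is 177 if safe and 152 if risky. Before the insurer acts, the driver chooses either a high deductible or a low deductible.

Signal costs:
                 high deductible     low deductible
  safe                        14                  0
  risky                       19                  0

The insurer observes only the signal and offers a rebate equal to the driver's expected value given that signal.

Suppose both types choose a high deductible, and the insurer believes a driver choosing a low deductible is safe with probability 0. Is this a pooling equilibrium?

At the pooled signal (high deductible) the insurer holds the prior 1/5 and pays 1/5·177 + 4/5·152 = 157. Off-path (low deductible) belief 0 gives 0·177 + 1·152 = 152.
Safe: high deductible gives 157 − 14 = 143; low deductible gives 152 − 0 = 152. Deviates. ✗
Risky: high deductible gives 157 − 19 = 138; low deductible gives 152 − 0 = 152. Deviates. ✗

No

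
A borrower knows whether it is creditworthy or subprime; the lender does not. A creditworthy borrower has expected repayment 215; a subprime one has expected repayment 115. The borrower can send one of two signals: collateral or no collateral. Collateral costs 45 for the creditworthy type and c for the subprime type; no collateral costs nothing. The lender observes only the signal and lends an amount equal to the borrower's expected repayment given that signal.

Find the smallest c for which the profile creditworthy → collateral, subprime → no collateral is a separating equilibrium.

100

Under separation: collateral → creditworthy (pays 215); no collateral → subprime (pays 115).
Creditworthy: 215 − 45 = 170 ≥ 115 − 0 = 115. Holds regardless of c. ✓
Subprime: 115 − 0 ≥ 215 − c, so c ≥ 215 − 115 = 100.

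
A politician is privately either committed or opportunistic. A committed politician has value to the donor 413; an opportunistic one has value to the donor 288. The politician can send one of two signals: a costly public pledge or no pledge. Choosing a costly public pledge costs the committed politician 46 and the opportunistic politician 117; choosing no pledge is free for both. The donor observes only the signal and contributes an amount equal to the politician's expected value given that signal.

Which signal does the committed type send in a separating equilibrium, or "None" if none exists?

Try committed → pledge, opportunistic → no pledge:
  If types separate, pledge earns payment 413 and no pledge earns 288.
  Committed: pledge gives 413 − 46 = 367; no pledge gives 288 − 0 = 288. No deviation. ✓
  Opportunistic: no pledge gives 288 − 0 = 288; pledge gives 413 − 117 = 296. Would deviate. ✗
Try committed → no pledge, opportunistic → pledge:
  If types separate, no pledge earns payment 413 and pledge earns 288.
  Committed: no pledge gives 413 − 0 = 413; pledge gives 288 − 46 = 242. No deviation. ✓
  Opportunistic: pledge gives 288 − 117 = 171; no pledge gives 413 − 0 = 413. Would deviate. ✗
Neither assignment is incentive-compatible.

None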